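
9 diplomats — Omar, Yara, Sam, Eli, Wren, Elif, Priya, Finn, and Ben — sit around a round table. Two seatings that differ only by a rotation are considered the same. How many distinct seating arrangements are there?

40320

Fix one person's seat to break rotational symmetry; the remaining 8 people can be arranged in (8)! = 40320 ways.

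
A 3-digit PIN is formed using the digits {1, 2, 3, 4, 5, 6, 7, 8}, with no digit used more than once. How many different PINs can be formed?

Choose and order 3 of the 8 symbols: the first digit has 8 options, the next 7, then 6.
That product is 8 × 7 × 6 = 336.

336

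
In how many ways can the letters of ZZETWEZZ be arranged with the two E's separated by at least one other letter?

Total arrangements of ZZETWEZZ: 8!/(4!·2!) = 840.
If the two E's are adjacent, glue them into one block, leaving 7 items to arrange: (7)!/(4!) = 210 ways.
Subtracting, 840 − 210 = 630 arrangements keep the E's apart.

630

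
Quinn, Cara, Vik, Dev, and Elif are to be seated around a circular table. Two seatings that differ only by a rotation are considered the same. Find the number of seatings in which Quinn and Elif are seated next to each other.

Glue Quinn and Elif into a block (2 internal orders). Seating 4 units around a circle gives (3)! arrangements.
So 2 × (3)! = 2 × 6 = 12.

12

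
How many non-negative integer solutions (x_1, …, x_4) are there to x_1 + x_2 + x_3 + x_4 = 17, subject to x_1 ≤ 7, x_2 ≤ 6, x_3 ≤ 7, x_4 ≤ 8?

279

Ignoring the caps, the number of non-negative solutions to x_1+…+x_4 = 17 is C(20,3) = 1140.
Subtract solutions that violate a single cap (substitute x_i' = x_i − (cap_i+1)): x_1 ≥ 8 gives C(12,3) = 220; x_2 ≥ 7 gives C(13,3) = 286; x_3 ≥ 8 gives C(12,3) = 220; x_4 ≥ 9 gives C(11,3) = 165. Together 891.
Add back pairs where two caps are both exceeded: 10 + 4 + 1 + 10 + 4 + 1 = 30.
By inclusion–exclusion the count is 1140 − 891 + 30 = 279.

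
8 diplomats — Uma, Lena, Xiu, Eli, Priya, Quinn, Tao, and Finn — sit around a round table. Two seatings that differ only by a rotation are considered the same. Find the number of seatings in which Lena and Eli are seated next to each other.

Glue Lena and Eli into a block (2 internal orders). Seating 7 units around a circle gives (6)! arrangements.
So 2 × (6)! = 2 × 720 = 1440.

1440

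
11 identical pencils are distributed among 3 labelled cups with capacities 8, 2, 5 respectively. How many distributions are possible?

By stars and bars, unrestricted non-negative solutions to x_1+…+x_3 = 11 number C(11+2,2) = 78.
Subtract solutions that violate a single cap (substitute x_i' = x_i − (cap_i+1)): x_1 ≥ 9 gives C(4,2) = 6; x_2 ≥ 3 gives C(10,2) = 45; x_3 ≥ 6 gives C(7,2) = 21. Together 72.
Add back pairs where two caps are both exceeded: 0 + 0 + 6 = 6.
By inclusion–exclusion the count is 78 − 72 + 6 = 12.

12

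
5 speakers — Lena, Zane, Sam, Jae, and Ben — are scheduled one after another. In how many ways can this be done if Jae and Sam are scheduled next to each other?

48

Glue Jae and Sam into one block (2 internal orders), leaving 4 units to arrange in a row.
That gives 2 × 4! = 2 × 24 = 48.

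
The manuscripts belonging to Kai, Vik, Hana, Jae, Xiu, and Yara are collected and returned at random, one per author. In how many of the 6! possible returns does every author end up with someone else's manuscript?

This is the derangement count D_6: permutations of 6 items with no fixed point.
By inclusion–exclusion this is Σ_{j=0}^{6} (−1)^j C(6,j)·(6−j)!.
Computing: 720 − 720 + 360 − 120 + 30 − 6 + 1 = 265.

265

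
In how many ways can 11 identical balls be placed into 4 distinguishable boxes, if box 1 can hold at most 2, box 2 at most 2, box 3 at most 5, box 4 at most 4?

10

By stars and bars, unrestricted non-negative solutions to x_1+…+x_4 = 11 number C(11+3,3) = 364.
Subtract solutions that violate a single cap (substitute x_i' = x_i − (cap_i+1)): x_1 ≥ 3 gives C(11,3) = 165; x_2 ≥ 3 gives C(11,3) = 165; x_3 ≥ 6 gives C(8,3) = 56; x_4 ≥ 5 gives C(9,3) = 84. Together 470.
Add back pairs where two caps are both exceeded: 56 + 10 + 20 + 10 + 20 + 1 = 117.
Subtract triples: 0 + 1 + 0 + 0 = 1.
By inclusion–exclusion the count is 364 − 470 + 117 − 1 = 10.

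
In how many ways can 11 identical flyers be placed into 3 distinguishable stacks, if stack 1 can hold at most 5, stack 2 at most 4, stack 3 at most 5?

Without the upper bounds there are C(13,2) = 78 ways to split 11 among 3 stacks.
Subtract solutions that violate a single cap (substitute x_i' = x_i − (cap_i+1)): x_1 ≥ 6 gives C(7,2) = 21; x_2 ≥ 5 gives C(8,2) = 28; x_3 ≥ 6 gives C(7,2) = 21. Together 70.
Add back pairs where two caps are both exceeded: 1 + 0 + 1 = 2.
By inclusion–exclusion the count is 78 − 70 + 2 = 10.

10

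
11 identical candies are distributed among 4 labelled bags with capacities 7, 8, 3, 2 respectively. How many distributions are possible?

85

By stars and bars, unrestricted non-negative solutions to x_1+…+x_4 = 11 number C(11+3,3) = 364.
Subtract solutions that violate a single cap (substitute x_i' = x_i − (cap_i+1)): x_1 ≥ 8 gives C(6,3) = 20; x_2 ≥ 9 gives C(5,3) = 10; x_3 ≥ 4 gives C(10,3) = 120; x_4 ≥ 3 gives C(11,3) = 165. Together 315.
Add back pairs where two caps are both exceeded: 0 + 0 + 1 + 0 + 0 + 35 = 36.
By inclusion–exclusion the count is 364 − 315 + 36 = 85.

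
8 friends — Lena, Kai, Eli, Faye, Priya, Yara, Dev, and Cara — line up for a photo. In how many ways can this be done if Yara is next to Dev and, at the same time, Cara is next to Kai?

2880

Treat {Yara,Dev} as one block (2 orders) and {Cara,Kai} as another (2 orders).
That leaves 6 units to arrange: 2 × 2 × 6! = 4 × 720 = 2880.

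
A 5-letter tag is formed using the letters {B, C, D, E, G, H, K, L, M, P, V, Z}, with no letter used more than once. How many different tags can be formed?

With no repetition, fill the 5 letters in order: 12 choices, then 11, down to 8.
That product is 12 × 11 × 10 × 9 × 8 = 95040.

95040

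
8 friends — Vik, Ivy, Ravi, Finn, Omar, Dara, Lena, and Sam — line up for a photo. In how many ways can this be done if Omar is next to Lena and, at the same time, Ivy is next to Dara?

Treat {Omar,Lena} as one block (2 orders) and {Ivy,Dara} as another (2 orders).
That leaves 6 units to arrange: 2 × 2 × 6! = 4 × 720 = 2880.

2880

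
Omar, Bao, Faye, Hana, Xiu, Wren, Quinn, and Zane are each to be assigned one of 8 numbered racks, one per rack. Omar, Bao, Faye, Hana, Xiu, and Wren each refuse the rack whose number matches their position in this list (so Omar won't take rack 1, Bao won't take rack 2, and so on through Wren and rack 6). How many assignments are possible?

Let Aᵢ (for 1 ≤ i ≤ 6) be the placements that put person i in their forbidden rack. Any j of these fix j positions, leaving (8−j)! ways to fill the rest, and there are C(6,j) ways to pick which j.
By inclusion–exclusion, the number of valid placements is Σ_{j=0}^{6} (−1)^j C(6,j)·(8−j)!.
Computing: 40320 − 30240 + 10800 − 2400 + 360 − 36 + 2 = 18806.

18806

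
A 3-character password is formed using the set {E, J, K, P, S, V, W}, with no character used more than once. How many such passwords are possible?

210

This is a permutation of 3 out of 7: P(7,3) = 7!/4!.
That product is 7 × 6 × 5 = 210.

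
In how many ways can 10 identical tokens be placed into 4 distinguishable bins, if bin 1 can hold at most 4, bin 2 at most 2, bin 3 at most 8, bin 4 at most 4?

71

Ignoring the caps, the number of non-negative solutions to x_1+…+x_4 = 10 is C(13,3) = 286.
Subtract solutions that violate a single cap (substitute x_i' = x_i − (cap_i+1)): x_1 ≥ 5 gives C(8,3) = 56; x_2 ≥ 3 gives C(10,3) = 120; x_3 ≥ 9 gives C(4,3) = 4; x_4 ≥ 5 gives C(8,3) = 56. Together 236.
Add back pairs where two caps are both exceeded: 10 + 0 + 1 + 0 + 10 + 0 = 21.
By inclusion–exclusion the count is 286 − 236 + 21 = 71.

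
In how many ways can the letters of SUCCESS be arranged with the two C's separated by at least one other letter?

300

Total arrangements of SUCCESS: 7!/(3!·2!) = 420.
Arrangements with the C's together: treat CC as one letter, giving (6)!/(3!) = 120.
Subtracting, 420 − 120 = 300 arrangements keep the C's apart.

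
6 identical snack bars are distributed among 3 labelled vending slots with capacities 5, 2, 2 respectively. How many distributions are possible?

By stars and bars, unrestricted non-negative solutions to x_1+…+x_3 = 6 number C(6+2,2) = 28.
Subtract solutions that violate a single cap (substitute x_i' = x_i − (cap_i+1)): x_1 ≥ 6 gives C(2,2) = 1; x_2 ≥ 3 gives C(5,2) = 10; x_3 ≥ 3 gives C(5,2) = 10. Together 21.
Add back pairs where two caps are both exceeded: 0 + 0 + 1 = 1.
By inclusion–exclusion the count is 28 − 21 + 1 = 8.

8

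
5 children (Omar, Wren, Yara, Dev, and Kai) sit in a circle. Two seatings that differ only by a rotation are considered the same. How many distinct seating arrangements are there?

24

Fix one person's seat to break rotational symmetry; the remaining 4 people can be arranged in (4)! = 24 ways.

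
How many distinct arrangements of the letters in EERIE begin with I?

4

With the first slot taken by I, it remains to arrange the other 4 letters (EERE).
Those 4 letters have E appearing 3 times, giving (4)!/(3!) = 4.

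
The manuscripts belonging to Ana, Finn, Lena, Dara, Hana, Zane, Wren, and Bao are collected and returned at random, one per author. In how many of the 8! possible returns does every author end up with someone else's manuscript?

14833

Count assignments avoiding every fixed point. For any j of the 8 authors fixed to their own manuscript, the other 8−j can be arranged in (8−j)! ways.
By inclusion–exclusion this is Σ_{j=0}^{8} (−1)^j C(8,j)·(8−j)!.
Computing: 40320 − 40320 + 20160 − 6720 + 1680 − 336 + 56 − 8 + 1 = 14833.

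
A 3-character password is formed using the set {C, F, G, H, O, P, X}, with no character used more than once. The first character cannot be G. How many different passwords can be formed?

180

The first character has 7−1 = 6 choices (anything except G).
The remaining 2 characters are filled from the other 6 symbols without repetition: 6 × 5 = 30.
Total: 6 × 30 = 180.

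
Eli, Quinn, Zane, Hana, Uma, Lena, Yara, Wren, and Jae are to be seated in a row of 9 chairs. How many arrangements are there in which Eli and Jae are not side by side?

There are 9! = 362880 arrangements in all. If Eli and Jae are adjacent, merging them into one block gives 2·(8)! = 80640 arrangements.
Complementary counting: 362880 − 80640 = 282240.

282240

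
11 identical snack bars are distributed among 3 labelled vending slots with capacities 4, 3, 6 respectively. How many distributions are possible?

By stars and bars, unrestricted non-negative solutions to x_1+…+x_3 = 11 number C(11+2,2) = 78.
Subtract solutions that violate a single cap (substitute x_i' = x_i − (cap_i+1)): x_1 ≥ 5 gives C(8,2) = 28; x_2 ≥ 4 gives C(9,2) = 36; x_3 ≥ 7 gives C(6,2) = 15. Together 79.
Add back pairs where two caps are both exceeded: 6 + 0 + 1 = 7.
By inclusion–exclusion the count is 78 − 79 + 7 = 6.

6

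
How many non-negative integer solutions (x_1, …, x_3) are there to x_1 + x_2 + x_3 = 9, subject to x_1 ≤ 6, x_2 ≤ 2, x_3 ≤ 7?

18

By stars and bars, unrestricted non-negative solutions to x_1+…+x_3 = 9 number C(9+2,2) = 55.
Subtract solutions that violate a single cap (substitute x_i' = x_i − (cap_i+1)): x_1 ≥ 7 gives C(4,2) = 6; x_2 ≥ 3 gives C(8,2) = 28; x_3 ≥ 8 gives C(3,2) = 3. Together 37.
No two caps can be exceeded simultaneously, so the pair terms are all 0.
By inclusion–exclusion the count is 55 − 37 + 0 = 18.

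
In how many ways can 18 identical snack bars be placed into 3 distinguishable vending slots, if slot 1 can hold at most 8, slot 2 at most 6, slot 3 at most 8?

Ignoring the caps, the number of non-negative solutions to x_1+…+x_3 = 18 is C(20,2) = 190.
Subtract solutions that violate a single cap (substitute x_i' = x_i − (cap_i+1)): x_1 ≥ 9 gives C(11,2) = 55; x_2 ≥ 7 gives C(13,2) = 78; x_3 ≥ 9 gives C(11,2) = 55. Together 188.
Add back pairs where two caps are both exceeded: 6 + 1 + 6 = 13.
By inclusion–exclusion the count is 190 − 188 + 13 = 15.

15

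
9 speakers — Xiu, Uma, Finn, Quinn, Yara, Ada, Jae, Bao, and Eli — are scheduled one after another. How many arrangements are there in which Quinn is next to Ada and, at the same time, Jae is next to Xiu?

Treat {Quinn,Ada} as one block (2 orders) and {Jae,Xiu} as another (2 orders).
That leaves 7 units to arrange: 2 × 2 × 7! = 4 × 5040 = 20160.

20160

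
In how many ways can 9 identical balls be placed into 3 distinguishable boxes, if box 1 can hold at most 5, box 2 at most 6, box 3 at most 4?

Without the upper bounds there are C(11,2) = 55 ways to split 9 among 3 boxes.
Subtract solutions that violate a single cap (substitute x_i' = x_i − (cap_i+1)): x_1 ≥ 6 gives C(5,2) = 10; x_2 ≥ 7 gives C(4,2) = 6; x_3 ≥ 5 gives C(6,2) = 15. Together 31.
No two caps can be exceeded simultaneously, so the pair terms are all 0.
By inclusion–exclusion the count is 55 − 31 + 0 = 24.

24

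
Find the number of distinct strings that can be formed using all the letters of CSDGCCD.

Letter multiplicities in CSDGCCD: C×3, D×2, G×1, S×1.
The number of distinct arrangements is 7!/(3!·2!) = 5040/12 = 420.

420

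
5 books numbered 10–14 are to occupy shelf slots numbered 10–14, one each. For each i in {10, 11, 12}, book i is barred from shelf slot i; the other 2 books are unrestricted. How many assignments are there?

Let Aᵢ (for i ∈ {10, 11, 12}) be the placements that put book i in its forbidden shelf slot. Any j of these fix j positions, leaving (5−j)! ways to fill the rest, and there are C(3,j) ways to pick which j.
By inclusion–exclusion, the number of valid placements is Σ_{j=0}^{3} (−1)^j C(3,j)·(5−j)!.
Computing: 120 − 72 + 18 − 2 = 64.

64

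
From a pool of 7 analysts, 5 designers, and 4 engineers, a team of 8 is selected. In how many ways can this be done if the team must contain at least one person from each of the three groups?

Total 8-person selections from all 16: C(16,8) = 12870.
Selections missing a whole group: no analysts → C(9,8) = 9; no designers → C(11,8) = 165; no engineers → C(12,8) = 495.
Add back selections omitting two groups (i.e. drawn from a single group): C(7,8) + C(5,8) + C(4,8) = 0.
By inclusion–exclusion: 12870 − 669 + 0 = 12201.

12201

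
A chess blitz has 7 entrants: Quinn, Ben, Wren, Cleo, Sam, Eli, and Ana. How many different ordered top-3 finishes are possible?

There are 7 choices for 1st place, 6 for 2nd, and 5 for 3rd.
That gives 7 × 6 × 5 = 210.

210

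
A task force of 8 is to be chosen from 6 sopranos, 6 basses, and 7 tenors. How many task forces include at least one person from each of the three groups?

72513

Unrestricted: C(19,8) = 75582 ways to pick any 8 of the 19.
Selections missing a whole group: no sopranos → C(13,8) = 1287; no basses → C(13,8) = 1287; no tenors → C(12,8) = 495.
Add back selections omitting two groups (i.e. drawn from a single group): C(6,8) + C(6,8) + C(7,8) = 0.
By inclusion–exclusion: 75582 − 3069 + 0 = 72513.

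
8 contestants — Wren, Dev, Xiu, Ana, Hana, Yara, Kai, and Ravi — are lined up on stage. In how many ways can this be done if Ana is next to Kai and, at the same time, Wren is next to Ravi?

2880

Treat {Ana,Kai} as one block (2 orders) and {Wren,Ravi} as another (2 orders).
That leaves 6 units to arrange: 2 × 2 × 6! = 4 × 720 = 2880.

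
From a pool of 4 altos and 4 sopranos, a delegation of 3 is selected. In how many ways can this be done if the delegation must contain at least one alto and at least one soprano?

With no constraint there are C(8,3) = 56 possible selections.
Subtract selections that omit an entire group: no altos → C(4,3) = 4; no sopranos → C(4,3) = 4.
Both groups omitted at once is impossible, so 56 − 8 = 48.

48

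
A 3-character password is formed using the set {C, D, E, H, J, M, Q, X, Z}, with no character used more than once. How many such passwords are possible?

504

Choose and order 3 of the 9 symbols: the first character has 9 options, the next 8, then 7.
That product is 9 × 8 × 7 = 504.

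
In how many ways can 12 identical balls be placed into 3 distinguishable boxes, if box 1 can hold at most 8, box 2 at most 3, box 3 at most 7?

Without the upper bounds there are C(14,2) = 91 ways to split 12 among 3 boxes.
Subtract solutions that violate a single cap (substitute x_i' = x_i − (cap_i+1)): x_1 ≥ 9 gives C(5,2) = 10; x_2 ≥ 4 gives C(10,2) = 45; x_3 ≥ 8 gives C(6,2) = 15. Together 70.
Add back pairs where two caps are both exceeded: 0 + 0 + 1 = 1.
By inclusion–exclusion the count is 91 − 70 + 1 = 22.

22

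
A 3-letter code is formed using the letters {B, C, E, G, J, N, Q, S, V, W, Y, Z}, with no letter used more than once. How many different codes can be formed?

1320

Choose and order 3 of the 12 symbols: the first letter has 12 options, the next 11, then 10.
That product is 12 × 11 × 10 = 1320.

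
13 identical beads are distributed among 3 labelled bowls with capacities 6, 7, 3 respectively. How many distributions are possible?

10

Ignoring the caps, the number of non-negative solutions to x_1+…+x_3 = 13 is C(15,2) = 105.
Subtract solutions that violate a single cap (substitute x_i' = x_i − (cap_i+1)): x_1 ≥ 7 gives C(8,2) = 28; x_2 ≥ 8 gives C(7,2) = 21; x_3 ≥ 4 gives C(11,2) = 55. Together 104.
Add back pairs where two caps are both exceeded: 0 + 6 + 3 = 9.
By inclusion–exclusion the count is 105 − 104 + 9 = 10.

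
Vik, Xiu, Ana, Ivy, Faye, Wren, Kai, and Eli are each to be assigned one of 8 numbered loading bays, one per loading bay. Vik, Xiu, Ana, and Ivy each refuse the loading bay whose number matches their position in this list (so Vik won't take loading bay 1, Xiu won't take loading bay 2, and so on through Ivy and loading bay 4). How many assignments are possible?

Let Aᵢ (for 1 ≤ i ≤ 4) be the placements that put person i in their forbidden loading bay. Any j of these fix j positions, leaving (8−j)! ways to fill the rest, and there are C(4,j) ways to pick which j.
By inclusion–exclusion, the number of valid placements is Σ_{j=0}^{4} (−1)^j C(4,j)·(8−j)!.
Computing: 40320 − 20160 + 4320 − 480 + 24 = 24024.

24024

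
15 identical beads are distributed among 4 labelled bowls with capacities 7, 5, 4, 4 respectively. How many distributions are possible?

Ignoring the caps, the number of non-negative solutions to x_1+…+x_4 = 15 is C(18,3) = 816.
Subtract solutions that violate a single cap (substitute x_i' = x_i − (cap_i+1)): x_1 ≥ 8 gives C(10,3) = 120; x_2 ≥ 6 gives C(12,3) = 220; x_3 ≥ 5 gives C(13,3) = 286; x_4 ≥ 5 gives C(13,3) = 286. Together 912.
Add back pairs where two caps are both exceeded: 4 + 10 + 10 + 35 + 35 + 56 = 150.
By inclusion–exclusion the count is 816 − 912 + 150 = 54.

54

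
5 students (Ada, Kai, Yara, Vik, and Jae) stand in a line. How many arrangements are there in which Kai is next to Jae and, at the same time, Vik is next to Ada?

24

Treat {Kai,Jae} as one block (2 orders) and {Vik,Ada} as another (2 orders).
That leaves 3 units to arrange: 2 × 2 × 3! = 4 × 6 = 24.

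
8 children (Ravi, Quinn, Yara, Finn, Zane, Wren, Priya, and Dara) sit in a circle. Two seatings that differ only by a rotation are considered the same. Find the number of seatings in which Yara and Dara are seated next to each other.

Treat {Yara, Dara} as one unit (2 internal orders) and seat the resulting 7 units around the table: (6)! circular arrangements.
So 2 × (6)! = 2 × 720 = 1440.

1440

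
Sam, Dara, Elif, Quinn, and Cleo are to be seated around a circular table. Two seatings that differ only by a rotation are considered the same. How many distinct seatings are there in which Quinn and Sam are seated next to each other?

12

Treat {Quinn, Sam} as one unit (2 internal orders) and seat the resulting 4 units around the table: (3)! circular arrangements.
So 2 × (3)! = 2 × 6 = 12.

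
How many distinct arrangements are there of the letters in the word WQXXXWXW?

WQXXXWXW has 8 letters with W appearing 3 times and X appearing 4 times.
So there are 8! / (4!·3!) = 280 distinguishable arrangements.

280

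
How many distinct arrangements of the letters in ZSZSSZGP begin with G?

With the first slot taken by G, it remains to arrange the other 7 letters (ZSZSSZP).
Those 7 letters have S appearing 3 times and Z appearing 3 times, giving (7)!/(3!·3!) = 140.

140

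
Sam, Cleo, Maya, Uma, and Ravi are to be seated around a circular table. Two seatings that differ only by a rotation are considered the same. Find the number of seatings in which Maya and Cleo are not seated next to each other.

12

Without the restriction there are (4)! = 24 seatings.
Those with Maya next to Cleo: fuse the pair into one unit and seat 4 units around a circle — 2·(3)! = 12.
Subtracting, 24 − 12 = 12.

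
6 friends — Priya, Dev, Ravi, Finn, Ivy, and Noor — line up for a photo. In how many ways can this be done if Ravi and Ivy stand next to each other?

Glue Ravi and Ivy into one block (2 internal orders), leaving 5 units to arrange in a row.
That gives 2 × 5! = 2 × 120 = 240.

240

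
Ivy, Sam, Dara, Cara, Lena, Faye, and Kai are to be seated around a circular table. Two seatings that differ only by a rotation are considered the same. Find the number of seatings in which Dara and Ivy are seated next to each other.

240

Treat {Dara, Ivy} as one unit (2 internal orders) and seat the resulting 6 units around the table: (5)! circular arrangements.
So 2 × (5)! = 2 × 120 = 240.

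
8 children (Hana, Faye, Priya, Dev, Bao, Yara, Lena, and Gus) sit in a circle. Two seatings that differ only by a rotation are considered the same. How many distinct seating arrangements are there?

Fix one person's seat to break rotational symmetry; the remaining 7 people can be arranged in (7)! = 5040 ways.

5040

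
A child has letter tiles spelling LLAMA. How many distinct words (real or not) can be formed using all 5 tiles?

30

LLAMA has 5 letters with A appearing twice and L appearing twice.
The number of distinct arrangements is 5!/(2!·2!) = 120/4 = 30.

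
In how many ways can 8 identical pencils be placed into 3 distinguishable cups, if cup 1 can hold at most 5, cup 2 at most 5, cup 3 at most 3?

Without the upper bounds there are C(10,2) = 45 ways to split 8 among 3 cups.
Subtract solutions that violate a single cap (substitute x_i' = x_i − (cap_i+1)): x_1 ≥ 6 gives C(4,2) = 6; x_2 ≥ 6 gives C(4,2) = 6; x_3 ≥ 4 gives C(6,2) = 15. Together 27.
No two caps can be exceeded simultaneously, so the pair terms are all 0.
By inclusion–exclusion the count is 45 − 27 + 0 = 18.

18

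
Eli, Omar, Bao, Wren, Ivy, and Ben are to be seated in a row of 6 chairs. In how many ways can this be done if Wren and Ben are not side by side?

480

There are 6! = 720 arrangements in all. If Wren and Ben are adjacent, merging them into one block gives 2·(5)! = 240 arrangements.
Complementary counting: 720 − 240 = 480.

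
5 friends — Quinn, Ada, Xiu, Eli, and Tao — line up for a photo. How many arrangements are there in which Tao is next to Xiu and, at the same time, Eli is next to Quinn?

Treat {Tao,Xiu} as one block (2 orders) and {Eli,Quinn} as another (2 orders).
That leaves 3 units to arrange: 2 × 2 × 3! = 4 × 6 = 24.

24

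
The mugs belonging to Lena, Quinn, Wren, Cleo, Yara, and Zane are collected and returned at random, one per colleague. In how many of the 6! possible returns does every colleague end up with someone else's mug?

265

This is the derangement count D_6: permutations of 6 items with no fixed point.
By inclusion–exclusion this is Σ_{j=0}^{6} (−1)^j C(6,j)·(6−j)!.
Computing: 720 − 720 + 360 − 120 + 30 − 6 + 1 = 265.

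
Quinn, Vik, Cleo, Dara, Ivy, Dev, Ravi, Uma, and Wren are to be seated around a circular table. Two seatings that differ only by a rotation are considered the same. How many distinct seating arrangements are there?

Fix one person's seat to break rotational symmetry; the remaining 8 people can be arranged in (8)! = 40320 ways.

40320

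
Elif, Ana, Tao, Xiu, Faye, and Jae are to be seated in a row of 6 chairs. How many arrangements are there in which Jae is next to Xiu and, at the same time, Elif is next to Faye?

Treat {Jae,Xiu} as one block (2 orders) and {Elif,Faye} as another (2 orders).
That leaves 4 units to arrange: 2 × 2 × 4! = 4 × 24 = 96.

96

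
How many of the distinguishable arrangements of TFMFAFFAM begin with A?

With the first slot taken by A, it remains to arrange the other 8 letters (TFMFFFAM).
Those 8 letters have F appearing 4 times and M appearing twice, giving (8)!/(4!·2!) = 840.

840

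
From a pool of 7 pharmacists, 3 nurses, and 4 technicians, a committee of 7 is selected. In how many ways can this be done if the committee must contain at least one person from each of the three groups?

2982

Total 7-person selections from all 14: C(14,7) = 3432.
Selections missing a whole group: no pharmacists → C(7,7) = 1; no nurses → C(11,7) = 330; no technicians → C(10,7) = 120.
Add back selections omitting two groups (i.e. drawn from a single group): C(7,7) + C(3,7) + C(4,7) = 1.
By inclusion–exclusion: 3432 − 451 + 1 = 2982.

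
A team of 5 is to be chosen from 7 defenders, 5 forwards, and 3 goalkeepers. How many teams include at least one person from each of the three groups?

1925

Unrestricted: C(15,5) = 3003 ways to pick any 5 of the 15.
Subtract selections that omit an entire group: no defenders → C(8,5) = 56; no forwards → C(10,5) = 252; no goalkeepers → C(12,5) = 792.
Add back selections omitting two groups (i.e. drawn from a single group): C(7,5) + C(5,5) + C(3,5) = 22.
By inclusion–exclusion: 3003 − 1100 + 22 = 1925.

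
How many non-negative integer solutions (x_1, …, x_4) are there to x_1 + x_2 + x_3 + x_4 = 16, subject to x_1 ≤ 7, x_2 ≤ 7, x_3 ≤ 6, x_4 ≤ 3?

99

Without the upper bounds there are C(19,3) = 969 ways to split 16 among 4 variables.
Subtract solutions that violate a single cap (substitute x_i' = x_i − (cap_i+1)): x_1 ≥ 8 gives C(11,3) = 165; x_2 ≥ 8 gives C(11,3) = 165; x_3 ≥ 7 gives C(12,3) = 220; x_4 ≥ 4 gives C(15,3) = 455. Together 1005.
Add back pairs where two caps are both exceeded: 1 + 4 + 35 + 4 + 35 + 56 = 135.
By inclusion–exclusion the count is 969 − 1005 + 135 = 99.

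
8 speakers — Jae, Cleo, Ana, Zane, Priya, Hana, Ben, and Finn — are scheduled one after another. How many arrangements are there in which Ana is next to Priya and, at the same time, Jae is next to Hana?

Treat {Ana,Priya} as one block (2 orders) and {Jae,Hana} as another (2 orders).
That leaves 6 units to arrange: 2 × 2 × 6! = 4 × 720 = 2880.

2880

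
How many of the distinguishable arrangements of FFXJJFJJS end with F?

With the last slot taken by F, it remains to arrange the other 8 letters (FXJJFJJS).
Those 8 letters have F appearing twice and J appearing 4 times, giving (8)!/(4!·2!) = 840.

840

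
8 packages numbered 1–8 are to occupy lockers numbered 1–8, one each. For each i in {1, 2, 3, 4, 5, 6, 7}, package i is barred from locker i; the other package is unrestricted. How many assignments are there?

Let Aᵢ (for 1 ≤ i ≤ 7) be the placements that put package i in its forbidden locker. Any j of these fix j positions, leaving (8−j)! ways to fill the rest, and there are C(7,j) ways to pick which j.
By inclusion–exclusion, the number of valid placements is Σ_{j=0}^{7} (−1)^j C(7,j)·(8−j)!.
Computing: 40320 − 35280 + 15120 − 4200 + 840 − 126 + 14 − 1 = 16687.

16687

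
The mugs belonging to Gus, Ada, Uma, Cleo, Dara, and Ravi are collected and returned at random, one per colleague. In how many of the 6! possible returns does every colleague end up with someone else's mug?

265

This is the derangement count D_6: permutations of 6 items with no fixed point.
By inclusion–exclusion this is Σ_{j=0}^{6} (−1)^j C(6,j)·(6−j)!.
Computing: 720 − 720 + 360 − 120 + 30 − 6 + 1 = 265.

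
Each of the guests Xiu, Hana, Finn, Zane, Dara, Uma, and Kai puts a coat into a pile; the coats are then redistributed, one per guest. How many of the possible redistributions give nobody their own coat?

Let Aᵢ be the assignments in which guest i gets their own coat. We want the size of the complement of A₁∪…∪A_7.
By inclusion–exclusion this is Σ_{j=0}^{7} (−1)^j C(7,j)·(7−j)!.
Computing: 5040 − 5040 + 2520 − 840 + 210 − 42 + 7 − 1 = 1854.

1854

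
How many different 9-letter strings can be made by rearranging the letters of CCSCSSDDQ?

The 9 letters of CCSCSSDDQ have repeats: C appearing 3 times, D appearing twice, and S appearing 3 times.
The number of distinct arrangements is 9!/(3!·3!·2!) = 362880/72 = 5040.

5040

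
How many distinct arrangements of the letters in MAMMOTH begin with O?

Fix O in the first position and arrange the remaining 6 letters.
Those 6 letters have M appearing 3 times, giving (6)!/(3!) = 120.

120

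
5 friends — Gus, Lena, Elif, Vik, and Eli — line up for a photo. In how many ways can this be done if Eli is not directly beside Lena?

72

Of the 5! = 120 arrangements, those with Eli and Lena adjacent number 2 × 4! = 48 (treat the pair as a block with 2 internal orders).
Complementary counting: 120 − 48 = 72.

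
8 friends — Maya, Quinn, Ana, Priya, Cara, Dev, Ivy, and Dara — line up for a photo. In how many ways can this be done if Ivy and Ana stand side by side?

10080

Place the 6 others and the Ivy-Ana pair as 7 objects in a line; the pair has 2 internal arrangements.
So the count is 2·(7)! = 10080.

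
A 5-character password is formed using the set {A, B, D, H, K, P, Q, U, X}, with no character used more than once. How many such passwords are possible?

Choose and order 5 of the 9 symbols: the first character has 9 options, the next 8, and so on down to 5.
9 × 8 × 7 × 6 × 5 = 15120.

15120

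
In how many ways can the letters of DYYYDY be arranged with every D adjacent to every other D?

5

Treat the 2 copies of D as a single block. The multiset to arrange is then {DD, Y, Y, Y, Y}, 5 items in all.
That gives (5)!/(4!) = 5 arrangements.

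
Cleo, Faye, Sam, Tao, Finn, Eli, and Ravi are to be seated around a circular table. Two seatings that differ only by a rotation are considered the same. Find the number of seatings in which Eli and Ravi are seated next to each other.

Treat {Eli, Ravi} as one unit (2 internal orders) and seat the resulting 6 units around the table: (5)! circular arrangements.
So 2 × (5)! = 2 × 120 = 240.

240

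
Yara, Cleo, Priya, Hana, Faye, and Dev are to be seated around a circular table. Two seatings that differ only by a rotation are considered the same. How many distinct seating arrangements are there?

120

Seat Yara anywhere (absorbing the rotational symmetry), then permute the other 5: (5)! = 120.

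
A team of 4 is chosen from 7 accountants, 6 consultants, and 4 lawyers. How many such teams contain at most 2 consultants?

2145

Split by how many consultants are chosen (0 through 2).
Sum: C(6,0)·C(11,4) + C(6,1)·C(11,3) + C(6,2)·C(11,2) = 330 + 990 + 825 = 2145.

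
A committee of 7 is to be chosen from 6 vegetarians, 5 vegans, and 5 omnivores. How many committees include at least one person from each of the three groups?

Total 7-person selections from all 16: C(16,7) = 11440.
Subtract selections that omit an entire group: no vegetarians → C(10,7) = 120; no vegans → C(11,7) = 330; no omnivores → C(11,7) = 330.
Add back selections omitting two groups (i.e. drawn from a single group): C(6,7) + C(5,7) + C(5,7) = 0.
By inclusion–exclusion: 11440 − 780 + 0 = 10660.

10660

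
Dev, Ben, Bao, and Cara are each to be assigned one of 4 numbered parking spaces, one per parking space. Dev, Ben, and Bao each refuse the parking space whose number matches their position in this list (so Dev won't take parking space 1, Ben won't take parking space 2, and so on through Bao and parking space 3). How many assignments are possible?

Let Aᵢ (for i ∈ {1, 2, 3}) be the placements that put person i in their forbidden parking space. Any j of these fix j positions, leaving (4−j)! ways to fill the rest, and there are C(3,j) ways to pick which j.
By inclusion–exclusion, the number of valid placements is Σ_{j=0}^{3} (−1)^j C(3,j)·(4−j)!.
Computing: 24 − 18 + 6 − 1 = 11.

11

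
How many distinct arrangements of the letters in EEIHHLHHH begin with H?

840

Fix H in the first position and arrange the remaining 8 letters.
Those 8 letters have E appearing twice and H appearing 4 times, giving (8)!/(4!·2!) = 840.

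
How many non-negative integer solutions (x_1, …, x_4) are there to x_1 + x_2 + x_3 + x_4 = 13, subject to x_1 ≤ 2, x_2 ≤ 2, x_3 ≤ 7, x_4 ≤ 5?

18

Ignoring the caps, the number of non-negative solutions to x_1+…+x_4 = 13 is C(16,3) = 560.
Subtract solutions that violate a single cap (substitute x_i' = x_i − (cap_i+1)): x_1 ≥ 3 gives C(13,3) = 286; x_2 ≥ 3 gives C(13,3) = 286; x_3 ≥ 8 gives C(8,3) = 56; x_4 ≥ 6 gives C(10,3) = 120. Together 748.
Add back pairs where two caps are both exceeded: 120 + 10 + 35 + 10 + 35 + 0 = 210.
Subtract triples: 0 + 4 + 0 + 0 = 4.
By inclusion–exclusion the count is 560 − 748 + 210 − 4 = 18.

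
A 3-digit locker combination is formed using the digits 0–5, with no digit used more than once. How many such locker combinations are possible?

Choose and order 3 of the 6 symbols: the first digit has 6 options, the next 5, then 4.
6 × 5 × 4 = 120.

120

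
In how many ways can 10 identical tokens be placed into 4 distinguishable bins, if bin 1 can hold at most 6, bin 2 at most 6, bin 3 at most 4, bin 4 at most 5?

155

By stars and bars, unrestricted non-negative solutions to x_1+…+x_4 = 10 number C(10+3,3) = 286.
Subtract solutions that violate a single cap (substitute x_i' = x_i − (cap_i+1)): x_1 ≥ 7 gives C(6,3) = 20; x_2 ≥ 7 gives C(6,3) = 20; x_3 ≥ 5 gives C(8,3) = 56; x_4 ≥ 6 gives C(7,3) = 35. Together 131.
No two caps can be exceeded simultaneously, so the pair terms are all 0.
By inclusion–exclusion the count is 286 − 131 + 0 = 155.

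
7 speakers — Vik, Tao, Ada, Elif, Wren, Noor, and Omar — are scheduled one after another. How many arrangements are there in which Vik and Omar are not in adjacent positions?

3600

Of the 7! = 5040 arrangements, those with Vik and Omar adjacent number 2 × 6! = 1440 (treat the pair as a block with 2 internal orders).
Complementary counting: 5040 − 1440 = 3600.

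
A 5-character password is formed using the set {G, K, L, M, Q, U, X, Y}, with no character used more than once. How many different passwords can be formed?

With no repetition, fill the 5 characters in order: 8 choices, then 7, down to 4.
8 × 7 × 6 × 5 × 4 = 6720.

6720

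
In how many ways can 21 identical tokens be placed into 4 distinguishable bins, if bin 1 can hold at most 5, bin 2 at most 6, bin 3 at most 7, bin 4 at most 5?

10

Ignoring the caps, the number of non-negative solutions to x_1+…+x_4 = 21 is C(24,3) = 2024.
Subtract solutions that violate a single cap (substitute x_i' = x_i − (cap_i+1)): x_1 ≥ 6 gives C(18,3) = 816; x_2 ≥ 7 gives C(17,3) = 680; x_3 ≥ 8 gives C(16,3) = 560; x_4 ≥ 6 gives C(18,3) = 816. Together 2872.
Add back pairs where two caps are both exceeded: 165 + 120 + 220 + 84 + 165 + 120 = 874.
Subtract triples: 1 + 10 + 4 + 1 = 16.
By inclusion–exclusion the count is 2024 − 2872 + 874 − 16 = 10.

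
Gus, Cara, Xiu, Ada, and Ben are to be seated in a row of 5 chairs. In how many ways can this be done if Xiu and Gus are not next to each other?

72

There are 5! = 120 arrangements in all. If Xiu and Gus are adjacent, merging them into one block gives 2·(4)! = 48 arrangements.
So 120 − 48 = 72 arrangements keep them apart.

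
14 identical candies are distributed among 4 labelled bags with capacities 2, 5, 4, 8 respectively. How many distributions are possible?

45

By stars and bars, unrestricted non-negative solutions to x_1+…+x_4 = 14 number C(14+3,3) = 680.
Subtract solutions that violate a single cap (substitute x_i' = x_i − (cap_i+1)): x_1 ≥ 3 gives C(14,3) = 364; x_2 ≥ 6 gives C(11,3) = 165; x_3 ≥ 5 gives C(12,3) = 220; x_4 ≥ 9 gives C(8,3) = 56. Together 805.
Add back pairs where two caps are both exceeded: 56 + 84 + 10 + 20 + 0 + 1 = 171.
Subtract triples: 1 + 0 + 0 + 0 = 1.
By inclusion–exclusion the count is 680 − 805 + 171 − 1 = 45.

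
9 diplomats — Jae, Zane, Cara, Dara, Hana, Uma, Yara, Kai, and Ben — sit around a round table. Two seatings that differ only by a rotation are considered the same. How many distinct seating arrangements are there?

Around a circle, 9 distinct people have 9!/9 = (8)! = 40320 rotationally distinct seatings.

40320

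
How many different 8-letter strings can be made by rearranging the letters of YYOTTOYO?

560

The 8 letters of YYOTTOYO have repeats: O appearing 3 times, T appearing twice, and Y appearing 3 times.
The number of distinct arrangements is 8!/(3!·3!·2!) = 40320/72 = 560.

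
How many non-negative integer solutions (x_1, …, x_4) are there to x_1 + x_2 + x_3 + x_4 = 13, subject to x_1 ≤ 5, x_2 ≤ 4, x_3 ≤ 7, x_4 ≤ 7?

Without the upper bounds there are C(16,3) = 560 ways to split 13 among 4 variables.
Subtract solutions that violate a single cap (substitute x_i' = x_i − (cap_i+1)): x_1 ≥ 6 gives C(10,3) = 120; x_2 ≥ 5 gives C(11,3) = 165; x_3 ≥ 8 gives C(8,3) = 56; x_4 ≥ 8 gives C(8,3) = 56. Together 397.
Add back pairs where two caps are both exceeded: 10 + 0 + 0 + 1 + 1 + 0 = 12.
By inclusion–exclusion the count is 560 − 397 + 12 = 175.

175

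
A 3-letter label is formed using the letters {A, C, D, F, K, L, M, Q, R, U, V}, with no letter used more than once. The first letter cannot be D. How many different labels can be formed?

900

The first letter has 11−1 = 10 choices (anything except D).
The remaining 2 letters are filled from the other 10 symbols without repetition: 10 × 9 = 90.
Total: 10 × 90 = 900.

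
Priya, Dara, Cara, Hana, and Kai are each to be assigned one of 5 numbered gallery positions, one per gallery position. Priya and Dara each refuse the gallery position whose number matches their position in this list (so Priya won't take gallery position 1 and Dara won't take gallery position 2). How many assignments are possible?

Let Aᵢ (for i ∈ {1, 2}) be the placements that put person i in their forbidden gallery position. Any j of these fix j positions, leaving (5−j)! ways to fill the rest, and there are C(2,j) ways to pick which j.
By inclusion–exclusion, the number of valid placements is Σ_{j=0}^{2} (−1)^j C(2,j)·(5−j)!.
Computing: 120 − 48 + 6 = 78.

78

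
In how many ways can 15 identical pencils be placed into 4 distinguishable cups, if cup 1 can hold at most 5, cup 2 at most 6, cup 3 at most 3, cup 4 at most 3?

10

Without the upper bounds there are C(18,3) = 816 ways to split 15 among 4 cups.
Subtract solutions that violate a single cap (substitute x_i' = x_i − (cap_i+1)): x_1 ≥ 6 gives C(12,3) = 220; x_2 ≥ 7 gives C(11,3) = 165; x_3 ≥ 4 gives C(14,3) = 364; x_4 ≥ 4 gives C(14,3) = 364. Together 1113.
Add back pairs where two caps are both exceeded: 10 + 56 + 56 + 35 + 35 + 120 = 312.
Subtract triples: 0 + 0 + 4 + 1 = 5.
By inclusion–exclusion the count is 816 − 1113 + 312 − 5 = 10.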